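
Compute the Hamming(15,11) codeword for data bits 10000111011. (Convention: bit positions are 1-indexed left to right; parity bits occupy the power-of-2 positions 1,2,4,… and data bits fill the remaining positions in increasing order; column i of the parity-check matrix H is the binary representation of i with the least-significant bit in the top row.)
Codeword c = d · G (mod 2), d = 10000111011:
  c[0] = d·G[:,0] = (10000111011)·(11011010101) mod 2 = 1+0+0+0+0+0+1+0+0+0+1 mod 2 = 1
  c[1] = d·G[:,1] = (10000111011)·(10110110011) mod 2 = 1+0+0+0+0+1+1+0+0+1+1 mod 2 = 1
  c[2] = d·G[:,2] = (10000111011)·(10000000000) mod 2 = 1+0+0+0+0+0+0+0+0+0+0 mod 2 = 1
  c[3] = d·G[:,3] = (10000111011)·(01110001111) mod 2 = 0+0+0+0+0+0+0+1+0+1+1 mod 2 = 1
  c[4] = d·G[:,4] = (10000111011)·(01000000000) mod 2 = 0+0+0+0+0+0+0+0+0+0+0 mod 2 = 0
  c[5] = d·G[:,5] = (10000111011)·(00100000000) mod 2 = 0+0+0+0+0+0+0+0+0+0+0 mod 2 = 0
  c[6] = d·G[:,6] = (10000111011)·(00010000000) mod 2 = 0+0+0+0+0+0+0+0+0+0+0 mod 2 = 0
  c[7] = d·G[:,7] = (10000111011)·(00001111111) mod 2 = 0+0+0+0+0+1+1+1+0+1+1 mod 2 = 1
  c[8] = d·G[:,8] = (10000111011)·(00001000000) mod 2 = 0+0+0+0+0+0+0+0+0+0+0 mod 2 = 0
  c[9] = d·G[:,9] = (10000111011)·(00000100000) mod 2 = 0+0+0+0+0+1+0+0+0+0+0 mod 2 = 1
  c[10] = d·G[:,10] = (10000111011)·(00000010000) mod 2 = 0+0+0+0+0+0+1+0+0+0+0 mod 2 = 1
  c[11] = d·G[:,11] = (10000111011)·(00000001000) mod 2 = 0+0+0+0+0+0+0+1+0+0+0 mod 2 = 1
  c[12] = d·G[:,12] = (10000111011)·(00000000100) mod 2 = 0+0+0+0+0+0+0+0+0+0+0 mod 2 = 0
  c[13] = d·G[:,13] = (10000111011)·(00000000010) mod 2 = 0+0+0+0+0+0+0+0+0+1+0 mod 2 = 1
  c[14] = d·G[:,14] = (10000111011)·(00000000001) mod 2 = 0+0+0+0+0+0+0+0+0+0+1 mod 2 = 1
Codeword = 111100010111011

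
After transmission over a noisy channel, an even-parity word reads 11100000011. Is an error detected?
Sum of received bits: 1+1+1+0+0+0+0+0+0+1+1 = 5; 5 mod 2 = 1. Result is 1 ≠ 0 → error detected.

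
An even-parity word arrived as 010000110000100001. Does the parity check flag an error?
Sum of received bits: 0+1+0+0+0+0+1+1+0+0+0+0+1+0+0+0+0+1 = 5; 5 mod 2 = 1. Result is 1 ≠ 0 → error detected.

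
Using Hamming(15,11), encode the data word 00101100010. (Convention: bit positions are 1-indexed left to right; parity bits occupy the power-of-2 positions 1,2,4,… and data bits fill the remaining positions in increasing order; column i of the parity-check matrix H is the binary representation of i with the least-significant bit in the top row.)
Codeword c = d · G (mod 2), d = 00101100010:
  c[0] = d·G[:,0] = (00101100010)·(11011010101) mod 2 = 0+0+0+0+1+0+0+0+0+0+0 mod 2 = 1
  c[1] = d·G[:,1] = (00101100010)·(10110110011) mod 2 = 0+0+1+0+0+1+0+0+0+1+0 mod 2 = 1
  c[2] = d·G[:,2] = (00101100010)·(10000000000) mod 2 = 0+0+0+0+0+0+0+0+0+0+0 mod 2 = 0
  c[3] = d·G[:,3] = (00101100010)·(01110001111) mod 2 = 0+0+1+0+0+0+0+0+0+1+0 mod 2 = 0
  c[4] = d·G[:,4] = (00101100010)·(01000000000) mod 2 = 0+0+0+0+0+0+0+0+0+0+0 mod 2 = 0
  c[5] = d·G[:,5] = (00101100010)·(00100000000) mod 2 = 0+0+1+0+0+0+0+0+0+0+0 mod 2 = 1
  c[6] = d·G[:,6] = (00101100010)·(00010000000) mod 2 = 0+0+0+0+0+0+0+0+0+0+0 mod 2 = 0
  c[7] = d·G[:,7] = (00101100010)·(00001111111) mod 2 = 0+0+0+0+1+1+0+0+0+1+0 mod 2 = 1
  c[8] = d·G[:,8] = (00101100010)·(00001000000) mod 2 = 0+0+0+0+1+0+0+0+0+0+0 mod 2 = 1
  c[9] = d·G[:,9] = (00101100010)·(00000100000) mod 2 = 0+0+0+0+0+1+0+0+0+0+0 mod 2 = 1
  c[10] = d·G[:,10] = (00101100010)·(00000010000) mod 2 = 0+0+0+0+0+0+0+0+0+0+0 mod 2 = 0
  c[11] = d·G[:,11] = (00101100010)·(00000001000) mod 2 = 0+0+0+0+0+0+0+0+0+0+0 mod 2 = 0
  c[12] = d·G[:,12] = (00101100010)·(00000000100) mod 2 = 0+0+0+0+0+0+0+0+0+0+0 mod 2 = 0
  c[13] = d·G[:,13] = (00101100010)·(00000000010) mod 2 = 0+0+0+0+0+0+0+0+0+1+0 mod 2 = 1
  c[14] = d·G[:,14] = (00101100010)·(00000000001) mod 2 = 0+0+0+0+0+0+0+0+0+0+0 mod 2 = 0
Codeword = 110001011100010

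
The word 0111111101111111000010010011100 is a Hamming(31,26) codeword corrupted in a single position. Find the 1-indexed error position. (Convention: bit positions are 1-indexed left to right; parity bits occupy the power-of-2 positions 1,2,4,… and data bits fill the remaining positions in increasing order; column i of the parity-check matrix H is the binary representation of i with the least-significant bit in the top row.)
Syndrome s = H · r^T (mod 2), r = 0111111101111111000010010011100:
  s[0] = (1010101010101010101010101010101)·(0111111101111111000010010011100) mod 2 = 0+0+1+0+1+0+1+0+0+0+1+0+1+0+1+0+0+0+0+0+1+0+0+0+0+0+1+0+1+0+0 mod 2 = 1
  s[1] = (0110011001100110011001100110011)·(0111111101111111000010010011100) mod 2 = 0+1+1+0+0+1+1+0+0+1+1+0+0+1+1+0+0+0+0+0+0+0+0+0+0+0+1+0+0+0+0 mod 2 = 1
  s[2] = (0001111000011110000111100001111)·(0111111101111111000010010011100) mod 2 = 0+0+0+1+1+1+1+0+0+0+0+1+1+1+1+0+0+0+0+0+1+0+0+0+0+0+0+1+1+0+0 mod 2 = 1
  s[3] = (0000000111111110000000011111111)·(0111111101111111000010010011100) mod 2 = 0+0+0+0+0+0+0+1+0+1+1+1+1+1+1+0+0+0+0+0+0+0+0+1+0+0+1+1+1+0+0 mod 2 = 1
  s[4] = (0000000000000001111111111111111)·(0111111101111111000010010011100) mod 2 = 0+0+0+0+0+0+0+0+0+0+0+0+0+0+0+1+0+0+0+0+1+0+0+1+0+0+1+1+1+0+0 mod 2 = 0
Syndrome = 11110
Column i of H is the binary representation of i, so the syndrome is the binary index of the flipped bit.
Read s = 11110 with s[0] as LSB: 1·2^0 + 1·2^1 + 1·2^2 + 1·2^3 + 0·2^4 = 15.
Error is at bit position 15.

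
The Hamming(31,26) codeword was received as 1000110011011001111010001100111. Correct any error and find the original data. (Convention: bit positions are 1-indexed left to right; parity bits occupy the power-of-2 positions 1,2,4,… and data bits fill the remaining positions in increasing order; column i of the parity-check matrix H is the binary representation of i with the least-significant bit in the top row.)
Syndrome s = H · r^T (mod 2), r = 1000110011011001111010001100111:
  s[0] = (1010101010101010101010101010101)·(1000110011011001111010001100111) mod 2 = 1+0+0+0+1+0+0+0+1+0+0+0+1+0+0+0+1+0+1+0+1+0+0+0+1+0+0+0+1+0+1 mod 2 = 0
  s[1] = (0110011001100110011001100110011)·(1000110011011001111010001100111) mod 2 = 0+0+0+0+0+1+0+0+0+1+0+0+0+0+0+0+0+1+1+0+0+0+0+0+0+1+0+0+0+1+1 mod 2 = 1
  s[2] = (0001111000011110000111100001111)·(1000110011011001111010001100111) mod 2 = 0+0+0+0+1+1+0+0+0+0+0+1+1+0+0+0+0+0+0+0+1+0+0+0+0+0+0+0+1+1+1 mod 2 = 0
  s[3] = (0000000111111110000000011111111)·(1000110011011001111010001100111) mod 2 = 0+0+0+0+0+0+0+0+1+1+0+1+1+0+0+0+0+0+0+0+0+0+0+0+1+1+0+0+1+1+1 mod 2 = 1
  s[4] = (0000000000000001111111111111111)·(1000110011011001111010001100111) mod 2 = 0+0+0+0+0+0+0+0+0+0+0+0+0+0+0+1+1+1+1+0+1+0+0+0+1+1+0+0+1+1+1 mod 2 = 0
Syndrome = 01010
Column 10 of H equals this syndrome → error at bit 10 (1-indexed).
Flip bit 10: 1000110011011001111010001100111 → 1000110010011001111010001100111
Extract data bits at positions {3,5,6,7,9,10,11,12,13,14,15,17,18,19,20,21,22,23,24,25,26,27,28,29,30,31}: 01101001100111010001100111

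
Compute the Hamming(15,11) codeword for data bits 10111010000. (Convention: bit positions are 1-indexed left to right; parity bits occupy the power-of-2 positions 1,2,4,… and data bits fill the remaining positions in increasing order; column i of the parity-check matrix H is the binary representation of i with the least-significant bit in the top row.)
Codeword c = d · G (mod 2), d = 10111010000:
  c[0] = d·G[:,0] = (10111010000)·(11011010101) mod 2 = 1+0+0+1+1+0+1+0+0+0+0 mod 2 = 0
  c[1] = d·G[:,1] = (10111010000)·(10110110011) mod 2 = 1+0+1+1+0+0+1+0+0+0+0 mod 2 = 0
  c[2] = d·G[:,2] = (10111010000)·(10000000000) mod 2 = 1+0+0+0+0+0+0+0+0+0+0 mod 2 = 1
  c[3] = d·G[:,3] = (10111010000)·(01110001111) mod 2 = 0+0+1+1+0+0+0+0+0+0+0 mod 2 = 0
  c[4] = d·G[:,4] = (10111010000)·(01000000000) mod 2 = 0+0+0+0+0+0+0+0+0+0+0 mod 2 = 0
  c[5] = d·G[:,5] = (10111010000)·(00100000000) mod 2 = 0+0+1+0+0+0+0+0+0+0+0 mod 2 = 1
  c[6] = d·G[:,6] = (10111010000)·(00010000000) mod 2 = 0+0+0+1+0+0+0+0+0+0+0 mod 2 = 1
  c[7] = d·G[:,7] = (10111010000)·(00001111111) mod 2 = 0+0+0+0+1+0+1+0+0+0+0 mod 2 = 0
  c[8] = d·G[:,8] = (10111010000)·(00001000000) mod 2 = 0+0+0+0+1+0+0+0+0+0+0 mod 2 = 1
  c[9] = d·G[:,9] = (10111010000)·(00000100000) mod 2 = 0+0+0+0+0+0+0+0+0+0+0 mod 2 = 0
  c[10] = d·G[:,10] = (10111010000)·(00000010000) mod 2 = 0+0+0+0+0+0+1+0+0+0+0 mod 2 = 1
  c[11] = d·G[:,11] = (10111010000)·(00000001000) mod 2 = 0+0+0+0+0+0+0+0+0+0+0 mod 2 = 0
  c[12] = d·G[:,12] = (10111010000)·(00000000100) mod 2 = 0+0+0+0+0+0+0+0+0+0+0 mod 2 = 0
  c[13] = d·G[:,13] = (10111010000)·(00000000010) mod 2 = 0+0+0+0+0+0+0+0+0+0+0 mod 2 = 0
  c[14] = d·G[:,14] = (10111010000)·(00000000001) mod 2 = 0+0+0+0+0+0+0+0+0+0+0 mod 2 = 0
Codeword = 001001101010000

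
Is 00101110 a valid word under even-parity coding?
Sum of all bits: 0+0+1+0+1+1+1+0 = 4; 4 mod 2 = 0. Result is 0 → valid parity.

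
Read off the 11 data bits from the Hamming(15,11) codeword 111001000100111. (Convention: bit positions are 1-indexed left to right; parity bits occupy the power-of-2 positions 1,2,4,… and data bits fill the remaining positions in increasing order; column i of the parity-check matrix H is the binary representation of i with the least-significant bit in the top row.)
Parity bits occupy power-of-2 positions; data bits are at positions {3,5,6,7,9,10,11,12,13,14,15} (1-indexed).
Extract: c[3]=1 c[5]=0 c[6]=1 c[7]=0 c[9]=0 c[10]=1 c[11]=0 c[12]=0 c[13]=1 c[14]=1 c[15]=1
Data = 10100100111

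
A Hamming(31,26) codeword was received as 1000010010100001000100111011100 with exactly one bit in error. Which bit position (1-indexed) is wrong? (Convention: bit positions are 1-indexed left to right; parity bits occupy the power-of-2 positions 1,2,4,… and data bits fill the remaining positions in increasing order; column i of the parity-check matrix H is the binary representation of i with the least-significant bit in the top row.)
Syndrome s = H · r^T (mod 2), r = 1000010010100001000100111011100:
  s[0] = (1010101010101010101010101010101)·(1000010010100001000100111011100) mod 2 = 1+0+0+0+0+0+0+0+1+0+1+0+0+0+0+0+0+0+0+0+0+0+1+0+1+0+1+0+1+0+0 mod 2 = 1
  s[1] = (0110011001100110011001100110011)·(1000010010100001000100111011100) mod 2 = 0+0+0+0+0+1+0+0+0+0+1+0+0+0+0+0+0+0+0+0+0+0+1+0+0+0+1+0+0+0+0 mod 2 = 0
  s[2] = (0001111000011110000111100001111)·(1000010010100001000100111011100) mod 2 = 0+0+0+0+0+1+0+0+0+0+0+0+0+0+0+0+0+0+0+1+0+0+1+0+0+0+0+1+1+0+0 mod 2 = 1
  s[3] = (0000000111111110000000011111111)·(1000010010100001000100111011100) mod 2 = 0+0+0+0+0+0+0+0+1+0+1+0+0+0+0+0+0+0+0+0+0+0+0+1+1+0+1+1+1+0+0 mod 2 = 1
  s[4] = (0000000000000001111111111111111)·(1000010010100001000100111011100) mod 2 = 0+0+0+0+0+0+0+0+0+0+0+0+0+0+0+1+0+0+0+1+0+0+1+1+1+0+1+1+1+0+0 mod 2 = 0
Syndrome = 10110
Column i of H is the binary representation of i, so the syndrome is the binary index of the flipped bit.
Read s = 10110 with s[0] as LSB: 1·2^0 + 0·2^1 + 1·2^2 + 1·2^3 + 0·2^4 = 13.
Error is at bit position 13.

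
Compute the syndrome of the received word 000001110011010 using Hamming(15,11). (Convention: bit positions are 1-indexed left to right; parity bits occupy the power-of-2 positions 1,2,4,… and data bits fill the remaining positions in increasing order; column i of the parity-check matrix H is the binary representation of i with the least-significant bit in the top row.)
Syndrome s = H · r^T (mod 2), r = 000001110011010:
  s[0] = (101010101010101)·(000001110011010) mod 2 = 0+0+0+0+0+0+1+0+0+0+1+0+0+0+0 mod 2 = 0
  s[1] = (011001100110011)·(000001110011010) mod 2 = 0+0+0+0+0+1+1+0+0+0+1+0+0+1+0 mod 2 = 0
  s[2] = (000111100001111)·(000001110011010) mod 2 = 0+0+0+0+0+1+1+0+0+0+0+1+0+1+0 mod 2 = 0
  s[3] = (000000011111111)·(000001110011010) mod 2 = 0+0+0+0+0+0+0+1+0+0+1+1+0+1+0 mod 2 = 0
Syndrome = 0000
s = 0: no error detected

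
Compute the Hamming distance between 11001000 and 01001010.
XOR = 10000010, count of 1s = 2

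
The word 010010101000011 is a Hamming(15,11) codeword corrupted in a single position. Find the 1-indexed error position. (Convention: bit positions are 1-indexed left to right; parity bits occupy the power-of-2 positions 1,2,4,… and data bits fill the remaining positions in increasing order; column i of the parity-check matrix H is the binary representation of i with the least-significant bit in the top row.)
Syndrome s = H · r^T (mod 2), r = 010010101000011:
  s[0] = (101010101010101)·(010010101000011) mod 2 = 0+0+0+0+1+0+1+0+1+0+0+0+0+0+1 mod 2 = 0
  s[1] = (011001100110011)·(010010101000011) mod 2 = 0+1+0+0+0+0+1+0+0+0+0+0+0+1+1 mod 2 = 0
  s[2] = (000111100001111)·(010010101000011) mod 2 = 0+0+0+0+1+0+1+0+0+0+0+0+0+1+1 mod 2 = 0
  s[3] = (000000011111111)·(010010101000011) mod 2 = 0+0+0+0+0+0+0+0+1+0+0+0+0+1+1 mod 2 = 1
Syndrome = 0001
Column i of H is the binary representation of i, so the syndrome is the binary index of the flipped bit.
Read s = 0001 with s[0] as LSB: 0·2^0 + 0·2^1 + 0·2^2 + 1·2^3 = 8.
Error is at bit position 8.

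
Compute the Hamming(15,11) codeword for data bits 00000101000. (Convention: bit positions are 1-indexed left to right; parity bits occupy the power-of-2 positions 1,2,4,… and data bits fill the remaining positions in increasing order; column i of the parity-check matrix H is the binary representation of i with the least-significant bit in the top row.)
Codeword c = d · G (mod 2), d = 00000101000:
  c[0] = d·G[:,0] = (00000101000)·(11011010101) mod 2 = 0+0+0+0+0+0+0+0+0+0+0 mod 2 = 0
  c[1] = d·G[:,1] = (00000101000)·(10110110011) mod 2 = 0+0+0+0+0+1+0+0+0+0+0 mod 2 = 1
  c[2] = d·G[:,2] = (00000101000)·(10000000000) mod 2 = 0+0+0+0+0+0+0+0+0+0+0 mod 2 = 0
  c[3] = d·G[:,3] = (00000101000)·(01110001111) mod 2 = 0+0+0+0+0+0+0+1+0+0+0 mod 2 = 1
  c[4] = d·G[:,4] = (00000101000)·(01000000000) mod 2 = 0+0+0+0+0+0+0+0+0+0+0 mod 2 = 0
  c[5] = d·G[:,5] = (00000101000)·(00100000000) mod 2 = 0+0+0+0+0+0+0+0+0+0+0 mod 2 = 0
  c[6] = d·G[:,6] = (00000101000)·(00010000000) mod 2 = 0+0+0+0+0+0+0+0+0+0+0 mod 2 = 0
  c[7] = d·G[:,7] = (00000101000)·(00001111111) mod 2 = 0+0+0+0+0+1+0+1+0+0+0 mod 2 = 0
  c[8] = d·G[:,8] = (00000101000)·(00001000000) mod 2 = 0+0+0+0+0+0+0+0+0+0+0 mod 2 = 0
  c[9] = d·G[:,9] = (00000101000)·(00000100000) mod 2 = 0+0+0+0+0+1+0+0+0+0+0 mod 2 = 1
  c[10] = d·G[:,10] = (00000101000)·(00000010000) mod 2 = 0+0+0+0+0+0+0+0+0+0+0 mod 2 = 0
  c[11] = d·G[:,11] = (00000101000)·(00000001000) mod 2 = 0+0+0+0+0+0+0+1+0+0+0 mod 2 = 1
  c[12] = d·G[:,12] = (00000101000)·(00000000100) mod 2 = 0+0+0+0+0+0+0+0+0+0+0 mod 2 = 0
  c[13] = d·G[:,13] = (00000101000)·(00000000010) mod 2 = 0+0+0+0+0+0+0+0+0+0+0 mod 2 = 0
  c[14] = d·G[:,14] = (00000101000)·(00000000001) mod 2 = 0+0+0+0+0+0+0+0+0+0+0 mod 2 = 0
Codeword = 010100000101000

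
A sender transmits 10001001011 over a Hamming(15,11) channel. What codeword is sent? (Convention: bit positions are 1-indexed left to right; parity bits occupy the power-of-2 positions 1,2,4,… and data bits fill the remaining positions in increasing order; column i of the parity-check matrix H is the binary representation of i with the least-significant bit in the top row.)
Codeword c = d · G (mod 2), d = 10001001011:
  c[0] = d·G[:,0] = (10001001011)·(11011010101) mod 2 = 1+0+0+0+1+0+0+0+0+0+1 mod 2 = 1
  c[1] = d·G[:,1] = (10001001011)·(10110110011) mod 2 = 1+0+0+0+0+0+0+0+0+1+1 mod 2 = 1
  c[2] = d·G[:,2] = (10001001011)·(10000000000) mod 2 = 1+0+0+0+0+0+0+0+0+0+0 mod 2 = 1
  c[3] = d·G[:,3] = (10001001011)·(01110001111) mod 2 = 0+0+0+0+0+0+0+1+0+1+1 mod 2 = 1
  c[4] = d·G[:,4] = (10001001011)·(01000000000) mod 2 = 0+0+0+0+0+0+0+0+0+0+0 mod 2 = 0
  c[5] = d·G[:,5] = (10001001011)·(00100000000) mod 2 = 0+0+0+0+0+0+0+0+0+0+0 mod 2 = 0
  c[6] = d·G[:,6] = (10001001011)·(00010000000) mod 2 = 0+0+0+0+0+0+0+0+0+0+0 mod 2 = 0
  c[7] = d·G[:,7] = (10001001011)·(00001111111) mod 2 = 0+0+0+0+1+0+0+1+0+1+1 mod 2 = 0
  c[8] = d·G[:,8] = (10001001011)·(00001000000) mod 2 = 0+0+0+0+1+0+0+0+0+0+0 mod 2 = 1
  c[9] = d·G[:,9] = (10001001011)·(00000100000) mod 2 = 0+0+0+0+0+0+0+0+0+0+0 mod 2 = 0
  c[10] = d·G[:,10] = (10001001011)·(00000010000) mod 2 = 0+0+0+0+0+0+0+0+0+0+0 mod 2 = 0
  c[11] = d·G[:,11] = (10001001011)·(00000001000) mod 2 = 0+0+0+0+0+0+0+1+0+0+0 mod 2 = 1
  c[12] = d·G[:,12] = (10001001011)·(00000000100) mod 2 = 0+0+0+0+0+0+0+0+0+0+0 mod 2 = 0
  c[13] = d·G[:,13] = (10001001011)·(00000000010) mod 2 = 0+0+0+0+0+0+0+0+0+1+0 mod 2 = 1
  c[14] = d·G[:,14] = (10001001011)·(00000000001) mod 2 = 0+0+0+0+0+0+0+0+0+0+1 mod 2 = 1
Codeword = 111100001001011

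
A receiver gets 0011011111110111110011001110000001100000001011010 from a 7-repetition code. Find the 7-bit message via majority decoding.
Split into 7-bit blocks and majority-vote each:
  block 1 = 0011011: 4 ones, 3 zeros → 1
  block 2 = 1111101: 6 ones, 1 zeros → 1
  block 3 = 1111001: 5 ones, 2 zeros → 1
  block 4 = 1001110: 4 ones, 3 zeros → 1
  block 5 = 0000011: 2 ones, 5 zeros → 0
  block 6 = 0000000: 0 ones, 7 zeros → 0
  block 7 = 1011010: 4 ones, 3 zeros → 1
Decoded = 1111001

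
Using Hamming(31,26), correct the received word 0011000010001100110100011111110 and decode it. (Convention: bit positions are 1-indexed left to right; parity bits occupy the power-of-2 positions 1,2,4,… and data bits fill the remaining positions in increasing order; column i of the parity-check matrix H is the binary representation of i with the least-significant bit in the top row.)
Syndrome s = H · r^T (mod 2), r = 0011000010001100110100011111110:
  s[0] = (1010101010101010101010101010101)·(0011000010001100110100011111110) mod 2 = 0+0+1+0+0+0+0+0+1+0+0+0+1+0+0+0+1+0+0+0+0+0+0+0+1+0+1+0+1+0+0 mod 2 = 1
  s[1] = (0110011001100110011001100110011)·(0011000010001100110100011111110) mod 2 = 0+0+1+0+0+0+0+0+0+0+0+0+0+1+0+0+0+1+0+0+0+0+0+0+0+1+1+0+0+1+0 mod 2 = 0
  s[2] = (0001111000011110000111100001111)·(0011000010001100110100011111110) mod 2 = 0+0+0+1+0+0+0+0+0+0+0+0+1+1+0+0+0+0+0+1+0+0+0+0+0+0+0+1+1+1+0 mod 2 = 1
  s[3] = (0000000111111110000000011111111)·(0011000010001100110100011111110) mod 2 = 0+0+0+0+0+0+0+0+1+0+0+0+1+1+0+0+0+0+0+0+0+0+0+1+1+1+1+1+1+1+0 mod 2 = 0
  s[4] = (0000000000000001111111111111111)·(0011000010001100110100011111110) mod 2 = 0+0+0+0+0+0+0+0+0+0+0+0+0+0+0+0+1+1+0+1+0+0+0+1+1+1+1+1+1+1+0 mod 2 = 0
Syndrome = 10100
Column 5 of H equals this syndrome → error at bit 5 (1-indexed).
Flip bit 5: 0011000010001100110100011111110 → 0011100010001100110100011111110
Extract data bits at positions {3,5,6,7,9,10,11,12,13,14,15,17,18,19,20,21,22,23,24,25,26,27,28,29,30,31}: 11001000110110100011111110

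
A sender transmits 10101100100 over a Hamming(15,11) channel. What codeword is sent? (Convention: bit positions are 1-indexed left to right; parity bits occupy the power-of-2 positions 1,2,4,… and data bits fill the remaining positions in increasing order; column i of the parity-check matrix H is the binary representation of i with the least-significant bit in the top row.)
Codeword c = d · G (mod 2), d = 10101100100:
  c[0] = d·G[:,0] = (10101100100)·(11011010101) mod 2 = 1+0+0+0+1+0+0+0+1+0+0 mod 2 = 1
  c[1] = d·G[:,1] = (10101100100)·(10110110011) mod 2 = 1+0+1+0+0+1+0+0+0+0+0 mod 2 = 1
  c[2] = d·G[:,2] = (10101100100)·(10000000000) mod 2 = 1+0+0+0+0+0+0+0+0+0+0 mod 2 = 1
  c[3] = d·G[:,3] = (10101100100)·(01110001111) mod 2 = 0+0+1+0+0+0+0+0+1+0+0 mod 2 = 0
  c[4] = d·G[:,4] = (10101100100)·(01000000000) mod 2 = 0+0+0+0+0+0+0+0+0+0+0 mod 2 = 0
  c[5] = d·G[:,5] = (10101100100)·(00100000000) mod 2 = 0+0+1+0+0+0+0+0+0+0+0 mod 2 = 1
  c[6] = d·G[:,6] = (10101100100)·(00010000000) mod 2 = 0+0+0+0+0+0+0+0+0+0+0 mod 2 = 0
  c[7] = d·G[:,7] = (10101100100)·(00001111111) mod 2 = 0+0+0+0+1+1+0+0+1+0+0 mod 2 = 1
  c[8] = d·G[:,8] = (10101100100)·(00001000000) mod 2 = 0+0+0+0+1+0+0+0+0+0+0 mod 2 = 1
  c[9] = d·G[:,9] = (10101100100)·(00000100000) mod 2 = 0+0+0+0+0+1+0+0+0+0+0 mod 2 = 1
  c[10] = d·G[:,10] = (10101100100)·(00000010000) mod 2 = 0+0+0+0+0+0+0+0+0+0+0 mod 2 = 0
  c[11] = d·G[:,11] = (10101100100)·(00000001000) mod 2 = 0+0+0+0+0+0+0+0+0+0+0 mod 2 = 0
  c[12] = d·G[:,12] = (10101100100)·(00000000100) mod 2 = 0+0+0+0+0+0+0+0+1+0+0 mod 2 = 1
  c[13] = d·G[:,13] = (10101100100)·(00000000010) mod 2 = 0+0+0+0+0+0+0+0+0+0+0 mod 2 = 0
  c[14] = d·G[:,14] = (10101100100)·(00000000001) mod 2 = 0+0+0+0+0+0+0+0+0+0+0 mod 2 = 0
Codeword = 111001011100100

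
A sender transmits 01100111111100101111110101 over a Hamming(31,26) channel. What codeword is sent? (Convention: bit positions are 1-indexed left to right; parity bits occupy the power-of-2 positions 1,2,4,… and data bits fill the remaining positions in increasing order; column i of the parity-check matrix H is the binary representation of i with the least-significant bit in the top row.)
Codeword c = d · G (mod 2), d = 01100111111100101111110101:
  c[0] = d·G[:,0] = (01100111111100101111110101)·(11011010101101010101010101) mod 2 = 0+1+0+0+0+0+1+0+1+0+1+1+0+0+0+0+0+1+0+1+0+1+0+1+0+1 mod 2 = 0
  c[1] = d·G[:,1] = (01100111111100101111110101)·(10110110011011001100110011) mod 2 = 0+0+1+0+0+1+1+0+0+1+1+0+0+0+0+0+1+1+0+0+1+1+0+0+0+1 mod 2 = 0
  c[2] = d·G[:,2] = (01100111111100101111110101)·(10000000000000000000000000) mod 2 = 0+0+0+0+0+0+0+0+0+0+0+0+0+0+0+0+0+0+0+0+0+0+0+0+0+0 mod 2 = 0
  c[3] = d·G[:,3] = (01100111111100101111110101)·(01110001111000111100001111) mod 2 = 0+1+1+0+0+0+0+1+1+1+1+0+0+0+1+0+1+1+0+0+0+0+0+1+0+1 mod 2 = 1
  c[4] = d·G[:,4] = (01100111111100101111110101)·(01000000000000000000000000) mod 2 = 0+1+0+0+0+0+0+0+0+0+0+0+0+0+0+0+0+0+0+0+0+0+0+0+0+0 mod 2 = 1
  c[5] = d·G[:,5] = (01100111111100101111110101)·(00100000000000000000000000) mod 2 = 0+0+1+0+0+0+0+0+0+0+0+0+0+0+0+0+0+0+0+0+0+0+0+0+0+0 mod 2 = 1
  c[6] = d·G[:,6] = (01100111111100101111110101)·(00010000000000000000000000) mod 2 = 0+0+0+0+0+0+0+0+0+0+0+0+0+0+0+0+0+0+0+0+0+0+0+0+0+0 mod 2 = 0
  c[7] = d·G[:,7] = (01100111111100101111110101)·(00001111111000000011111111) mod 2 = 0+0+0+0+0+1+1+1+1+1+1+0+0+0+0+0+0+0+1+1+1+1+0+1+0+1 mod 2 = 0
  c[8] = d·G[:,8] = (01100111111100101111110101)·(00001000000000000000000000) mod 2 = 0+0+0+0+0+0+0+0+0+0+0+0+0+0+0+0+0+0+0+0+0+0+0+0+0+0 mod 2 = 0
  c[9] = d·G[:,9] = (01100111111100101111110101)·(00000100000000000000000000) mod 2 = 0+0+0+0+0+1+0+0+0+0+0+0+0+0+0+0+0+0+0+0+0+0+0+0+0+0 mod 2 = 1
  c[10] = d·G[:,10] = (01100111111100101111110101)·(00000010000000000000000000) mod 2 = 0+0+0+0+0+0+1+0+0+0+0+0+0+0+0+0+0+0+0+0+0+0+0+0+0+0 mod 2 = 1
  c[11] = d·G[:,11] = (01100111111100101111110101)·(00000001000000000000000000) mod 2 = 0+0+0+0+0+0+0+1+0+0+0+0+0+0+0+0+0+0+0+0+0+0+0+0+0+0 mod 2 = 1
  c[12] = d·G[:,12] = (01100111111100101111110101)·(00000000100000000000000000) mod 2 = 0+0+0+0+0+0+0+0+1+0+0+0+0+0+0+0+0+0+0+0+0+0+0+0+0+0 mod 2 = 1
  c[13] = d·G[:,13] = (01100111111100101111110101)·(00000000010000000000000000) mod 2 = 0+0+0+0+0+0+0+0+0+1+0+0+0+0+0+0+0+0+0+0+0+0+0+0+0+0 mod 2 = 1
  c[14] = d·G[:,14] = (01100111111100101111110101)·(00000000001000000000000000) mod 2 = 0+0+0+0+0+0+0+0+0+0+1+0+0+0+0+0+0+0+0+0+0+0+0+0+0+0 mod 2 = 1
  c[15] = d·G[:,15] = (01100111111100101111110101)·(00000000000111111111111111) mod 2 = 0+0+0+0+0+0+0+0+0+0+0+1+0+0+1+0+1+1+1+1+1+1+0+1+0+1 mod 2 = 0
  c[16] = d·G[:,16] = (01100111111100101111110101)·(00000000000100000000000000) mod 2 = 0+0+0+0+0+0+0+0+0+0+0+1+0+0+0+0+0+0+0+0+0+0+0+0+0+0 mod 2 = 1
  c[17] = d·G[:,17] = (01100111111100101111110101)·(00000000000010000000000000) mod 2 = 0+0+0+0+0+0+0+0+0+0+0+0+0+0+0+0+0+0+0+0+0+0+0+0+0+0 mod 2 = 0
  c[18] = d·G[:,18] = (01100111111100101111110101)·(00000000000001000000000000) mod 2 = 0+0+0+0+0+0+0+0+0+0+0+0+0+0+0+0+0+0+0+0+0+0+0+0+0+0 mod 2 = 0
  c[19] = d·G[:,19] = (01100111111100101111110101)·(00000000000000100000000000) mod 2 = 0+0+0+0+0+0+0+0+0+0+0+0+0+0+1+0+0+0+0+0+0+0+0+0+0+0 mod 2 = 1
  c[20] = d·G[:,20] = (01100111111100101111110101)·(00000000000000010000000000) mod 2 = 0+0+0+0+0+0+0+0+0+0+0+0+0+0+0+0+0+0+0+0+0+0+0+0+0+0 mod 2 = 0
  c[21] = d·G[:,21] = (01100111111100101111110101)·(00000000000000001000000000) mod 2 = 0+0+0+0+0+0+0+0+0+0+0+0+0+0+0+0+1+0+0+0+0+0+0+0+0+0 mod 2 = 1
  c[22] = d·G[:,22] = (01100111111100101111110101)·(00000000000000000100000000) mod 2 = 0+0+0+0+0+0+0+0+0+0+0+0+0+0+0+0+0+1+0+0+0+0+0+0+0+0 mod 2 = 1
  c[23] = d·G[:,23] = (01100111111100101111110101)·(00000000000000000010000000) mod 2 = 0+0+0+0+0+0+0+0+0+0+0+0+0+0+0+0+0+0+1+0+0+0+0+0+0+0 mod 2 = 1
  c[24] = d·G[:,24] = (01100111111100101111110101)·(00000000000000000001000000) mod 2 = 0+0+0+0+0+0+0+0+0+0+0+0+0+0+0+0+0+0+0+1+0+0+0+0+0+0 mod 2 = 1
  c[25] = d·G[:,25] = (01100111111100101111110101)·(00000000000000000000100000) mod 2 = 0+0+0+0+0+0+0+0+0+0+0+0+0+0+0+0+0+0+0+0+1+0+0+0+0+0 mod 2 = 1
  c[26] = d·G[:,26] = (01100111111100101111110101)·(00000000000000000000010000) mod 2 = 0+0+0+0+0+0+0+0+0+0+0+0+0+0+0+0+0+0+0+0+0+1+0+0+0+0 mod 2 = 1
  c[27] = d·G[:,27] = (01100111111100101111110101)·(00000000000000000000001000) mod 2 = 0+0+0+0+0+0+0+0+0+0+0+0+0+0+0+0+0+0+0+0+0+0+0+0+0+0 mod 2 = 0
  c[28] = d·G[:,28] = (01100111111100101111110101)·(00000000000000000000000100) mod 2 = 0+0+0+0+0+0+0+0+0+0+0+0+0+0+0+0+0+0+0+0+0+0+0+1+0+0 mod 2 = 1
  c[29] = d·G[:,29] = (01100111111100101111110101)·(00000000000000000000000010) mod 2 = 0+0+0+0+0+0+0+0+0+0+0+0+0+0+0+0+0+0+0+0+0+0+0+0+0+0 mod 2 = 0
  c[30] = d·G[:,30] = (01100111111100101111110101)·(00000000000000000000000001) mod 2 = 0+0+0+0+0+0+0+0+0+0+0+0+0+0+0+0+0+0+0+0+0+0+0+0+0+1 mod 2 = 1
Codeword = 0001110001111110100101111110101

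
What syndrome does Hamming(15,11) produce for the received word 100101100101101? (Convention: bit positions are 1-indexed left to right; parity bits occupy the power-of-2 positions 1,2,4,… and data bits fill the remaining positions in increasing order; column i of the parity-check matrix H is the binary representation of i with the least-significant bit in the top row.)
Syndrome s = H · r^T (mod 2), r = 100101100101101:
  s[0] = (101010101010101)·(100101100101101) mod 2 = 1+0+0+0+0+0+1+0+0+0+0+0+1+0+1 mod 2 = 0
  s[1] = (011001100110011)·(100101100101101) mod 2 = 0+0+0+0+0+1+1+0+0+1+0+0+0+0+1 mod 2 = 0
  s[2] = (000111100001111)·(100101100101101) mod 2 = 0+0+0+1+0+1+1+0+0+0+0+1+1+0+1 mod 2 = 0
  s[3] = (000000011111111)·(100101100101101) mod 2 = 0+0+0+0+0+0+0+0+0+1+0+1+1+0+1 mod 2 = 0
Syndrome = 0000
s = 0: no error detected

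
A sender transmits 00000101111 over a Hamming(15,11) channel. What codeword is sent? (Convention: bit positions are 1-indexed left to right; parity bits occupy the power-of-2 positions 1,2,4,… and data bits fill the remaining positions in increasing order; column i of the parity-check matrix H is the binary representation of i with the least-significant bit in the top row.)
Codeword c = d · G (mod 2), d = 00000101111:
  c[0] = d·G[:,0] = (00000101111)·(11011010101) mod 2 = 0+0+0+0+0+0+0+0+1+0+1 mod 2 = 0
  c[1] = d·G[:,1] = (00000101111)·(10110110011) mod 2 = 0+0+0+0+0+1+0+0+0+1+1 mod 2 = 1
  c[2] = d·G[:,2] = (00000101111)·(10000000000) mod 2 = 0+0+0+0+0+0+0+0+0+0+0 mod 2 = 0
  c[3] = d·G[:,3] = (00000101111)·(01110001111) mod 2 = 0+0+0+0+0+0+0+1+1+1+1 mod 2 = 0
  c[4] = d·G[:,4] = (00000101111)·(01000000000) mod 2 = 0+0+0+0+0+0+0+0+0+0+0 mod 2 = 0
  c[5] = d·G[:,5] = (00000101111)·(00100000000) mod 2 = 0+0+0+0+0+0+0+0+0+0+0 mod 2 = 0
  c[6] = d·G[:,6] = (00000101111)·(00010000000) mod 2 = 0+0+0+0+0+0+0+0+0+0+0 mod 2 = 0
  c[7] = d·G[:,7] = (00000101111)·(00001111111) mod 2 = 0+0+0+0+0+1+0+1+1+1+1 mod 2 = 1
  c[8] = d·G[:,8] = (00000101111)·(00001000000) mod 2 = 0+0+0+0+0+0+0+0+0+0+0 mod 2 = 0
  c[9] = d·G[:,9] = (00000101111)·(00000100000) mod 2 = 0+0+0+0+0+1+0+0+0+0+0 mod 2 = 1
  c[10] = d·G[:,10] = (00000101111)·(00000010000) mod 2 = 0+0+0+0+0+0+0+0+0+0+0 mod 2 = 0
  c[11] = d·G[:,11] = (00000101111)·(00000001000) mod 2 = 0+0+0+0+0+0+0+1+0+0+0 mod 2 = 1
  c[12] = d·G[:,12] = (00000101111)·(00000000100) mod 2 = 0+0+0+0+0+0+0+0+1+0+0 mod 2 = 1
  c[13] = d·G[:,13] = (00000101111)·(00000000010) mod 2 = 0+0+0+0+0+0+0+0+0+1+0 mod 2 = 1
  c[14] = d·G[:,14] = (00000101111)·(00000000001) mod 2 = 0+0+0+0+0+0+0+0+0+0+1 mod 2 = 1
Codeword = 010000010101111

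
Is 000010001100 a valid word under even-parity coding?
Sum of all bits: 0+0+0+0+1+0+0+0+1+1+0+0 = 3; 3 mod 2 = 1. Result is 1 → parity error detected.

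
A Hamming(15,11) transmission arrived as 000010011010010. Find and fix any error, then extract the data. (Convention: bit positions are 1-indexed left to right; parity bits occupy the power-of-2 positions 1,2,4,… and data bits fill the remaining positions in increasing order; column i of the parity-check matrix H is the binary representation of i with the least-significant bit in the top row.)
Syndrome s = H · r^T (mod 2), r = 000010011010010:
  s[0] = (101010101010101)·(000010011010010) mod 2 = 0+0+0+0+1+0+0+0+1+0+1+0+0+0+0 mod 2 = 1
  s[1] = (011001100110011)·(000010011010010) mod 2 = 0+0+0+0+0+0+0+0+0+0+1+0+0+1+0 mod 2 = 0
  s[2] = (000111100001111)·(000010011010010) mod 2 = 0+0+0+0+1+0+0+0+0+0+0+0+0+1+0 mod 2 = 0
  s[3] = (000000011111111)·(000010011010010) mod 2 = 0+0+0+0+0+0+0+1+1+0+1+0+0+1+0 mod 2 = 0
Syndrome = 1000
Column 1 of H equals this syndrome → error at bit 1 (1-indexed).
Flip bit 1: 000010011010010 → 100010011010010
Extract data bits at positions {3,5,6,7,9,10,11,12,13,14,15}: 01001010010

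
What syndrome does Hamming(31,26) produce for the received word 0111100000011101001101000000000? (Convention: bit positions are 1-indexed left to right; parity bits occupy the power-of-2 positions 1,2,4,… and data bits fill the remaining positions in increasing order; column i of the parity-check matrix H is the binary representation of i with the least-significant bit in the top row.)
Syndrome s = H · r^T (mod 2), r = 0111100000011101001101000000000:
  s[0] = (1010101010101010101010101010101)·(0111100000011101001101000000000) mod 2 = 0+0+1+0+1+0+0+0+0+0+0+0+1+0+0+0+0+0+1+0+0+0+0+0+0+0+0+0+0+0+0 mod 2 = 0
  s[1] = (0110011001100110011001100110011)·(0111100000011101001101000000000) mod 2 = 0+1+1+0+0+0+0+0+0+0+0+0+0+1+0+0+0+0+1+0+0+1+0+0+0+0+0+0+0+0+0 mod 2 = 1
  s[2] = (0001111000011110000111100001111)·(0111100000011101001101000000000) mod 2 = 0+0+0+1+1+0+0+0+0+0+0+1+1+1+0+0+0+0+0+1+0+1+0+0+0+0+0+0+0+0+0 mod 2 = 1
  s[3] = (0000000111111110000000011111111)·(0111100000011101001101000000000) mod 2 = 0+0+0+0+0+0+0+0+0+0+0+1+1+1+0+0+0+0+0+0+0+0+0+0+0+0+0+0+0+0+0 mod 2 = 1
  s[4] = (0000000000000001111111111111111)·(0111100000011101001101000000000) mod 2 = 0+0+0+0+0+0+0+0+0+0+0+0+0+0+0+1+0+0+1+1+0+1+0+0+0+0+0+0+0+0+0 mod 2 = 0
Syndrome = 01110
Non-zero syndrome: error at position 14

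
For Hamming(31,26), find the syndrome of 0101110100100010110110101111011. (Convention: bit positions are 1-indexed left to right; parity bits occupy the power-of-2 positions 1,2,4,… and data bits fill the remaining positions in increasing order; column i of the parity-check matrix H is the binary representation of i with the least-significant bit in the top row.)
Syndrome s = H · r^T (mod 2), r = 0101110100100010110110101111011:
  s[0] = (1010101010101010101010101010101)·(0101110100100010110110101111011) mod 2 = 0+0+0+0+1+0+0+0+0+0+1+0+0+0+1+0+1+0+0+0+1+0+1+0+1+0+1+0+0+0+1 mod 2 = 1
  s[1] = (0110011001100110011001100110011)·(0101110100100010110110101111011) mod 2 = 0+1+0+0+0+1+0+0+0+0+1+0+0+0+1+0+0+1+0+0+0+0+1+0+0+1+1+0+0+1+1 mod 2 = 0
  s[2] = (0001111000011110000111100001111)·(0101110100100010110110101111011) mod 2 = 0+0+0+1+1+1+0+0+0+0+0+0+0+0+1+0+0+0+0+1+1+0+1+0+0+0+0+1+0+1+1 mod 2 = 0
  s[3] = (0000000111111110000000011111111)·(0101110100100010110110101111011) mod 2 = 0+0+0+0+0+0+0+1+0+0+1+0+0+0+1+0+0+0+0+0+0+0+0+0+1+1+1+1+0+1+1 mod 2 = 1
  s[4] = (0000000000000001111111111111111)·(0101110100100010110110101111011) mod 2 = 0+0+0+0+0+0+0+0+0+0+0+0+0+0+0+0+1+1+0+1+1+0+1+0+1+1+1+1+0+1+1 mod 2 = 1
Syndrome = 10011
Non-zero syndrome: error at position 25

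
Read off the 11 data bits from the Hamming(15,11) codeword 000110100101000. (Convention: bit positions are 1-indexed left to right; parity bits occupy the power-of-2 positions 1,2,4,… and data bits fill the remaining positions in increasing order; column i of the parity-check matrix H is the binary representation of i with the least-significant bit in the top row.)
Parity bits occupy power-of-2 positions; data bits are at positions {3,5,6,7,9,10,11,12,13,14,15} (1-indexed).
Extract: c[3]=0 c[5]=1 c[6]=0 c[7]=1 c[9]=0 c[10]=1 c[11]=0 c[12]=1 c[13]=0 c[14]=0 c[15]=0
Data = 01010101000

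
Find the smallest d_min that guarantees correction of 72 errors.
Correcting t errors requires d_min ≥ 2t + 1 = 2·72 + 1 = 145.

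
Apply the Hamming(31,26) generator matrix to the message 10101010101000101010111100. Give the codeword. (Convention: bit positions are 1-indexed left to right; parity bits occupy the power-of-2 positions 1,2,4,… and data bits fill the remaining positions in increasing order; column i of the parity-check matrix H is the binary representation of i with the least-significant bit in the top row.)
Codeword c = d · G (mod 2), d = 10101010101000101010111100:
  c[0] = d·G[:,0] = (10101010101000101010111100)·(11011010101101010101010101) mod 2 = 1+0+0+0+1+0+1+0+1+0+1+0+0+0+0+0+0+0+0+0+0+1+0+1+0+0 mod 2 = 1
  c[1] = d·G[:,1] = (10101010101000101010111100)·(10110110011011001100110011) mod 2 = 1+0+1+0+0+0+1+0+0+0+1+0+0+0+0+0+1+0+0+0+1+1+0+0+0+0 mod 2 = 1
  c[2] = d·G[:,2] = (10101010101000101010111100)·(10000000000000000000000000) mod 2 = 1+0+0+0+0+0+0+0+0+0+0+0+0+0+0+0+0+0+0+0+0+0+0+0+0+0 mod 2 = 1
  c[3] = d·G[:,3] = (10101010101000101010111100)·(01110001111000111100001111) mod 2 = 0+0+1+0+0+0+0+0+1+0+1+0+0+0+1+0+1+0+0+0+0+0+1+1+0+0 mod 2 = 1
  c[4] = d·G[:,4] = (10101010101000101010111100)·(01000000000000000000000000) mod 2 = 0+0+0+0+0+0+0+0+0+0+0+0+0+0+0+0+0+0+0+0+0+0+0+0+0+0 mod 2 = 0
  c[5] = d·G[:,5] = (10101010101000101010111100)·(00100000000000000000000000) mod 2 = 0+0+1+0+0+0+0+0+0+0+0+0+0+0+0+0+0+0+0+0+0+0+0+0+0+0 mod 2 = 1
  c[6] = d·G[:,6] = (10101010101000101010111100)·(00010000000000000000000000) mod 2 = 0+0+0+0+0+0+0+0+0+0+0+0+0+0+0+0+0+0+0+0+0+0+0+0+0+0 mod 2 = 0
  c[7] = d·G[:,7] = (10101010101000101010111100)·(00001111111000000011111111) mod 2 = 0+0+0+0+1+0+1+0+1+0+1+0+0+0+0+0+0+0+1+0+1+1+1+1+0+0 mod 2 = 1
  c[8] = d·G[:,8] = (10101010101000101010111100)·(00001000000000000000000000) mod 2 = 0+0+0+0+1+0+0+0+0+0+0+0+0+0+0+0+0+0+0+0+0+0+0+0+0+0 mod 2 = 1
  c[9] = d·G[:,9] = (10101010101000101010111100)·(00000100000000000000000000) mod 2 = 0+0+0+0+0+0+0+0+0+0+0+0+0+0+0+0+0+0+0+0+0+0+0+0+0+0 mod 2 = 0
  c[10] = d·G[:,10] = (10101010101000101010111100)·(00000010000000000000000000) mod 2 = 0+0+0+0+0+0+1+0+0+0+0+0+0+0+0+0+0+0+0+0+0+0+0+0+0+0 mod 2 = 1
  c[11] = d·G[:,11] = (10101010101000101010111100)·(00000001000000000000000000) mod 2 = 0+0+0+0+0+0+0+0+0+0+0+0+0+0+0+0+0+0+0+0+0+0+0+0+0+0 mod 2 = 0
  c[12] = d·G[:,12] = (10101010101000101010111100)·(00000000100000000000000000) mod 2 = 0+0+0+0+0+0+0+0+1+0+0+0+0+0+0+0+0+0+0+0+0+0+0+0+0+0 mod 2 = 1
  c[13] = d·G[:,13] = (10101010101000101010111100)·(00000000010000000000000000) mod 2 = 0+0+0+0+0+0+0+0+0+0+0+0+0+0+0+0+0+0+0+0+0+0+0+0+0+0 mod 2 = 0
  c[14] = d·G[:,14] = (10101010101000101010111100)·(00000000001000000000000000) mod 2 = 0+0+0+0+0+0+0+0+0+0+1+0+0+0+0+0+0+0+0+0+0+0+0+0+0+0 mod 2 = 1
  c[15] = d·G[:,15] = (10101010101000101010111100)·(00000000000111111111111111) mod 2 = 0+0+0+0+0+0+0+0+0+0+0+0+0+0+1+0+1+0+1+0+1+1+1+1+0+0 mod 2 = 1
  c[16] = d·G[:,16] = (10101010101000101010111100)·(00000000000100000000000000) mod 2 = 0+0+0+0+0+0+0+0+0+0+0+0+0+0+0+0+0+0+0+0+0+0+0+0+0+0 mod 2 = 0
  c[17] = d·G[:,17] = (10101010101000101010111100)·(00000000000010000000000000) mod 2 = 0+0+0+0+0+0+0+0+0+0+0+0+0+0+0+0+0+0+0+0+0+0+0+0+0+0 mod 2 = 0
  c[18] = d·G[:,18] = (10101010101000101010111100)·(00000000000001000000000000) mod 2 = 0+0+0+0+0+0+0+0+0+0+0+0+0+0+0+0+0+0+0+0+0+0+0+0+0+0 mod 2 = 0
  c[19] = d·G[:,19] = (10101010101000101010111100)·(00000000000000100000000000) mod 2 = 0+0+0+0+0+0+0+0+0+0+0+0+0+0+1+0+0+0+0+0+0+0+0+0+0+0 mod 2 = 1
  c[20] = d·G[:,20] = (10101010101000101010111100)·(00000000000000010000000000) mod 2 = 0+0+0+0+0+0+0+0+0+0+0+0+0+0+0+0+0+0+0+0+0+0+0+0+0+0 mod 2 = 0
  c[21] = d·G[:,21] = (10101010101000101010111100)·(00000000000000001000000000) mod 2 = 0+0+0+0+0+0+0+0+0+0+0+0+0+0+0+0+1+0+0+0+0+0+0+0+0+0 mod 2 = 1
  c[22] = d·G[:,22] = (10101010101000101010111100)·(00000000000000000100000000) mod 2 = 0+0+0+0+0+0+0+0+0+0+0+0+0+0+0+0+0+0+0+0+0+0+0+0+0+0 mod 2 = 0
  c[23] = d·G[:,23] = (10101010101000101010111100)·(00000000000000000010000000) mod 2 = 0+0+0+0+0+0+0+0+0+0+0+0+0+0+0+0+0+0+1+0+0+0+0+0+0+0 mod 2 = 1
  c[24] = d·G[:,24] = (10101010101000101010111100)·(00000000000000000001000000) mod 2 = 0+0+0+0+0+0+0+0+0+0+0+0+0+0+0+0+0+0+0+0+0+0+0+0+0+0 mod 2 = 0
  c[25] = d·G[:,25] = (10101010101000101010111100)·(00000000000000000000100000) mod 2 = 0+0+0+0+0+0+0+0+0+0+0+0+0+0+0+0+0+0+0+0+1+0+0+0+0+0 mod 2 = 1
  c[26] = d·G[:,26] = (10101010101000101010111100)·(00000000000000000000010000) mod 2 = 0+0+0+0+0+0+0+0+0+0+0+0+0+0+0+0+0+0+0+0+0+1+0+0+0+0 mod 2 = 1
  c[27] = d·G[:,27] = (10101010101000101010111100)·(00000000000000000000001000) mod 2 = 0+0+0+0+0+0+0+0+0+0+0+0+0+0+0+0+0+0+0+0+0+0+1+0+0+0 mod 2 = 1
  c[28] = d·G[:,28] = (10101010101000101010111100)·(00000000000000000000000100) mod 2 = 0+0+0+0+0+0+0+0+0+0+0+0+0+0+0+0+0+0+0+0+0+0+0+1+0+0 mod 2 = 1
  c[29] = d·G[:,29] = (10101010101000101010111100)·(00000000000000000000000010) mod 2 = 0+0+0+0+0+0+0+0+0+0+0+0+0+0+0+0+0+0+0+0+0+0+0+0+0+0 mod 2 = 0
  c[30] = d·G[:,30] = (10101010101000101010111100)·(00000000000000000000000001) mod 2 = 0+0+0+0+0+0+0+0+0+0+0+0+0+0+0+0+0+0+0+0+0+0+0+0+0+0 mod 2 = 0
Codeword = 1111010110101011000101010111100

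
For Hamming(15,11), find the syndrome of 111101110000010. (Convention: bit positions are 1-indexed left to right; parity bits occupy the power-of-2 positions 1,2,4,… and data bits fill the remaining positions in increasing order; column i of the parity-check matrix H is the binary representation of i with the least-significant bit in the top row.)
Syndrome s = H · r^T (mod 2), r = 111101110000010:
  s[0] = (101010101010101)·(111101110000010) mod 2 = 1+0+1+0+0+0+1+0+0+0+0+0+0+0+0 mod 2 = 1
  s[1] = (011001100110011)·(111101110000010) mod 2 = 0+1+1+0+0+1+1+0+0+0+0+0+0+1+0 mod 2 = 1
  s[2] = (000111100001111)·(111101110000010) mod 2 = 0+0+0+1+0+1+1+0+0+0+0+0+0+1+0 mod 2 = 0
  s[3] = (000000011111111)·(111101110000010) mod 2 = 0+0+0+0+0+0+0+1+0+0+0+0+0+1+0 mod 2 = 0
Syndrome = 1100
Non-zero syndrome: error at position 3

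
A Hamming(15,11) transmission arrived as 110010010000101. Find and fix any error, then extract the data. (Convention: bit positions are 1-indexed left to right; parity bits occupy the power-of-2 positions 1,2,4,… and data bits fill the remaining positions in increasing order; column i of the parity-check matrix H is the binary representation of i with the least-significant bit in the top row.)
Syndrome s = H · r^T (mod 2), r = 110010010000101:
  s[0] = (101010101010101)·(110010010000101) mod 2 = 1+0+0+0+1+0+0+0+0+0+0+0+1+0+1 mod 2 = 0
  s[1] = (011001100110011)·(110010010000101) mod 2 = 0+1+0+0+0+0+0+0+0+0+0+0+0+0+1 mod 2 = 0
  s[2] = (000111100001111)·(110010010000101) mod 2 = 0+0+0+0+1+0+0+0+0+0+0+0+1+0+1 mod 2 = 1
  s[3] = (000000011111111)·(110010010000101) mod 2 = 0+0+0+0+0+0+0+1+0+0+0+0+1+0+1 mod 2 = 1
Syndrome = 0011
Column 12 of H equals this syndrome → error at bit 12 (1-indexed).
Flip bit 12: 110010010000101 → 110010010001101
Extract data bits at positions {3,5,6,7,9,10,11,12,13,14,15}: 01000001101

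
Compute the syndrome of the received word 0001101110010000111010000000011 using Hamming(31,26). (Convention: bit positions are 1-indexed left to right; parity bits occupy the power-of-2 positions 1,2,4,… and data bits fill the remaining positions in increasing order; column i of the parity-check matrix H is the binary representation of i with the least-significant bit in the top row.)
Syndrome s = H · r^T (mod 2), r = 0001101110010000111010000000011:
  s[0] = (1010101010101010101010101010101)·(0001101110010000111010000000011) mod 2 = 0+0+0+0+1+0+1+0+1+0+0+0+0+0+0+0+1+0+1+0+1+0+0+0+0+0+0+0+0+0+1 mod 2 = 1
  s[1] = (0110011001100110011001100110011)·(0001101110010000111010000000011) mod 2 = 0+0+0+0+0+0+1+0+0+0+0+0+0+0+0+0+0+1+1+0+0+0+0+0+0+0+0+0+0+1+1 mod 2 = 1
  s[2] = (0001111000011110000111100001111)·(0001101110010000111010000000011) mod 2 = 0+0+0+1+1+0+1+0+0+0+0+1+0+0+0+0+0+0+0+0+1+0+0+0+0+0+0+0+0+1+1 mod 2 = 1
  s[3] = (0000000111111110000000011111111)·(0001101110010000111010000000011) mod 2 = 0+0+0+0+0+0+0+1+1+0+0+1+0+0+0+0+0+0+0+0+0+0+0+0+0+0+0+0+0+1+1 mod 2 = 1
  s[4] = (0000000000000001111111111111111)·(0001101110010000111010000000011) mod 2 = 0+0+0+0+0+0+0+0+0+0+0+0+0+0+0+0+1+1+1+0+1+0+0+0+0+0+0+0+0+1+1 mod 2 = 0
Syndrome = 11110
Non-zero syndrome: error at position 15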